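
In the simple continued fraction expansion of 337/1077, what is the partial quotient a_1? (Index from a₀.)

3

337 = 0·1077 + 337   →  a_0 = 0
1077 = 3·337 + 66   →  a_1 = 3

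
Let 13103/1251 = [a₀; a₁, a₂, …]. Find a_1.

13103 = 10·1251 + 593   →  a_0 = 10
1251 = 2·593 + 65   →  a_1 = 2

2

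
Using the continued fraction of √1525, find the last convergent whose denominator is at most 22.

781/20

√1525 = [39; 19, 1, 1, 19, 78, …] (period length 5).
Convergents:
  p_0/q_0 = 39/1
  p_1/q_1 = 742/19
  p_2/q_2 = 781/20
  p_3/q_3 = 1523/39
q_2 = 20 ≤ 22 < 39 = q_3, so the answer is 781/20.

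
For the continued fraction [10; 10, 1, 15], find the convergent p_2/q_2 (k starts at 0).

111/11

Using pₖ = aₖpₖ₋₁ + pₖ₋₂, qₖ = aₖqₖ₋₁ + qₖ₋₂ (with p₋₁=1, p₋₂=0, q₋₁=0, q₋₂=1):
  k=0: a=10, p=10, q=1
  k=1: a=10, p=101, q=10
  k=2: a=1, p=111, q=11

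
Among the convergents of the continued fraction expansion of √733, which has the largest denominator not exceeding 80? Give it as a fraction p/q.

√733 = [27; 13, 1, 1, 13, 54, …] (period length 5).
Convergents:
  p_0/q_0 = 27/1
  p_1/q_1 = 352/13
  p_2/q_2 = 379/14
  p_3/q_3 = 731/27
  p_4/q_4 = 9882/365
q_3 = 27 ≤ 80 < 365 = q_4, so the answer is 731/27.

731/27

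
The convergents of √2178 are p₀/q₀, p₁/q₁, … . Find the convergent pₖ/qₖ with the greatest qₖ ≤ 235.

6487/139

√2178 = [46; 1, 2, 46, 2, 1, 92, …] (period length 6).
Convergents:
  p_0/q_0 = 46/1
  p_1/q_1 = 47/1
  p_2/q_2 = 140/3
  p_3/q_3 = 6487/139
  p_4/q_4 = 13114/281
q_3 = 139 ≤ 235 < 281 = q_4, so the answer is 6487/139.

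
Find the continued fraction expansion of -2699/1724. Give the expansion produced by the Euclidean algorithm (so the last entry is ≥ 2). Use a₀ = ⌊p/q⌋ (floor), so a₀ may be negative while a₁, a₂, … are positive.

-2699 = -2×1724 + 749
1724 = 2×749 + 226
749 = 3×226 + 71
226 = 3×71 + 13
71 = 5×13 + 6
13 = 2×6 + 1
6 = 6×1 + 0  (stop)
So -2699/1724 = [-2; 2, 3, 3, 5, 2, 6].

[-2; 2, 3, 3, 5, 2, 6]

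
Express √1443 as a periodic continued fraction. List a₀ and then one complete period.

a₀ = ⌊√1443⌋ = 37.

[37; 1, 74]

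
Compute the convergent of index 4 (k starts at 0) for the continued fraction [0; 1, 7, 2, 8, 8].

127/144

Using pₖ = aₖpₖ₋₁ + pₖ₋₂, qₖ = aₖqₖ₋₁ + qₖ₋₂ (with p₋₁=1, p₋₂=0, q₋₁=0, q₋₂=1):
  k=0: a=0, p=0, q=1
  k=1: a=1, p=1, q=1
  k=2: a=7, p=7, q=8
  k=3: a=2, p=15, q=17
  k=4: a=8, p=127, q=144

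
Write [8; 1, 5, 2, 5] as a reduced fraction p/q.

628/71

Using pₖ = aₖpₖ₋₁ + pₖ₋₂ and qₖ = aₖqₖ₋₁ + qₖ₋₂:
  k=0: a=8, p=8, q=1
  k=1: a=1, p=9, q=1
  k=2: a=5, p=53, q=6
  k=3: a=2, p=115, q=13
  k=4: a=5, p=628, q=71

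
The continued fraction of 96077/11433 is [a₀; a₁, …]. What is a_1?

96077 = 8·11433 + 4613   →  a_0 = 8
11433 = 2·4613 + 2207   →  a_1 = 2

2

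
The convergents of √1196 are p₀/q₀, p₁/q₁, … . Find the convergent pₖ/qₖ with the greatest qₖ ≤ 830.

√1196 = [34; 1, 1, 2, 1, 1, 68, …] (period length 6).
Convergents:
  p_0/q_0 = 34/1
  p_1/q_1 = 35/1
  p_2/q_2 = 69/2
  p_3/q_3 = 173/5
  p_4/q_4 = 242/7
  p_5/q_5 = 415/12
  p_6/q_6 = 28462/823
  p_7/q_7 = 28877/835
q_6 = 823 ≤ 830 < 835 = q_7, so the answer is 28462/823.

28462/823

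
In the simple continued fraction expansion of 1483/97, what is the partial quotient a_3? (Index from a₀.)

6

1483 = 15·97 + 28   →  a_0 = 15
97 = 3·28 + 13   →  a_1 = 3
28 = 2·13 + 2   →  a_2 = 2
13 = 6·2 + 1   →  a_3 = 6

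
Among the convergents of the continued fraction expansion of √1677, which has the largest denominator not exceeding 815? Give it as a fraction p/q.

32720/799

√1677 = [40; 1, 19, 2, 19, 1, 80, …] (period length 6).
Convergents:
  p_0/q_0 = 40/1
  p_1/q_1 = 41/1
  p_2/q_2 = 819/20
  p_3/q_3 = 1679/41
  p_4/q_4 = 32720/799
  p_5/q_5 = 34399/840
q_4 = 799 ≤ 815 < 840 = q_5, so the answer is 32720/799.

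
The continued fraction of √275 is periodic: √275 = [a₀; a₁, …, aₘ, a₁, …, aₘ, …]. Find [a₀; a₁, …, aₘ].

a₀ = ⌊√275⌋ = 16.
With m₀=0, d₀=1 and mₖ₊₁ = dₖaₖ − mₖ, dₖ₊₁ = (n − mₖ₊₁²)/dₖ, aₖ₊₁ = ⌊(a₀+mₖ₊₁)/dₖ₊₁⌋:
  k=1: m=16, d=19, a=1
  k=2: m=3, d=14, a=1
  k=3: m=11, d=11, a=2
  k=4: m=11, d=14, a=1
  k=5: m=3, d=19, a=1
  k=6: m=16, d=1, a=32
d=1 and a=2a₀=32 at k=6, so the next step gives (m, d) = (16, 19) again — its k=1 value — and the period has length 6.

[16; 1, 1, 2, 1, 1, 32]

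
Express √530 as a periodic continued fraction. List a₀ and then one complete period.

[23; 46]

a₀ = ⌊√530⌋ = 23.
With m₀=0, d₀=1 and mₖ₊₁ = dₖaₖ − mₖ, dₖ₊₁ = (n − mₖ₊₁²)/dₖ, aₖ₊₁ = ⌊(a₀+mₖ₊₁)/dₖ₊₁⌋:
  k=1: m=23, d=1, a=46
d=1 and a=2a₀=46 at k=1, so the next step gives (m, d) = (23, 1) again — its k=1 value — and the period has length 1.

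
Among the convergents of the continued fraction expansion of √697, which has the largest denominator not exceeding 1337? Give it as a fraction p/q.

34849/1320

√697 = [26; 2, 2, 52, …] (period length 3).
Convergents:
  p_0/q_0 = 26/1
  p_1/q_1 = 53/2
  p_2/q_2 = 132/5
  p_3/q_3 = 6917/262
  p_4/q_4 = 13966/529
  p_5/q_5 = 34849/1320
  p_6/q_6 = 1826114/69169
q_5 = 1320 ≤ 1337 < 69169 = q_6, so the answer is 34849/1320.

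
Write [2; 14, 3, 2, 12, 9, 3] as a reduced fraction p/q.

72665/35104

Fold from the inside: start with 3/1.
  9 + 1/3 = 28/3
  12 + 3/28 = 339/28
  2 + 28/339 = 706/339
  3 + 339/706 = 2457/706
  14 + 706/2457 = 35104/2457
  2 + 2457/35104 = 72665/35104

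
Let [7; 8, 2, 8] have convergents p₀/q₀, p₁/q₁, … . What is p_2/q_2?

121/17

Using pₖ = aₖpₖ₋₁ + pₖ₋₂, qₖ = aₖqₖ₋₁ + qₖ₋₂ (with p₋₁=1, p₋₂=0, q₋₁=0, q₋₂=1):
  k=0: a=7, p=7, q=1
  k=1: a=8, p=57, q=8
  k=2: a=2, p=121, q=17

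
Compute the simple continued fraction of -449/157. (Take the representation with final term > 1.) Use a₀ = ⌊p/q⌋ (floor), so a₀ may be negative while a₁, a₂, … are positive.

-449 = -3×157 + 22
157 = 7×22 + 3
22 = 7×3 + 1
3 = 3×1 + 0  (stop)
So -449/157 = [-3; 7, 7, 3].

[-3; 7, 7, 3]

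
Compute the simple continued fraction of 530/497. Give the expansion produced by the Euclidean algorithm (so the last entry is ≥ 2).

[1; 15, 16, 2]

530 = 1×497 + 33
497 = 15×33 + 2
33 = 16×2 + 1
2 = 2×1 + 0  (stop)
So 530/497 = [1; 15, 16, 2].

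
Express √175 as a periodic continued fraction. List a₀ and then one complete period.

a₀ = ⌊√175⌋ = 13.
With m₀=0, d₀=1 and mₖ₊₁ = dₖaₖ − mₖ, dₖ₊₁ = (n − mₖ₊₁²)/dₖ, aₖ₊₁ = ⌊(a₀+mₖ₊₁)/dₖ₊₁⌋:
  k=1: m=13, d=6, a=4
  k=2: m=11, d=9, a=2
  k=3: m=7, d=14, a=1
  k=4: m=7, d=9, a=2
  k=5: m=11, d=6, a=4
  k=6: m=13, d=1, a=26
d=1 and a=2a₀=26 at k=6, so the next step gives (m, d) = (13, 6) again — its k=1 value — and the period has length 6.

[13; 4, 2, 1, 2, 4, 26]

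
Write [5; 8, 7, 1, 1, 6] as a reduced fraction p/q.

4083/797

Fold from the inside: start with 6/1.
  1 + 1/6 = 7/6
  1 + 6/7 = 13/7
  7 + 7/13 = 98/13
  8 + 13/98 = 797/98
  5 + 98/797 = 4083/797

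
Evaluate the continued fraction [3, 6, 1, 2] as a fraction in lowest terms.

63/20

Fold from the inside: start with 2/1.
  1 + 1/2 = 3/2
  6 + 2/3 = 20/3
  3 + 3/20 = 63/20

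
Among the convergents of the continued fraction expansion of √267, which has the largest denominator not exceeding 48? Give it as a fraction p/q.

768/47

√267 = [16; 2, 1, 15, 1, 2, 32, …] (period length 6).
Convergents:
  p_0/q_0 = 16/1
  p_1/q_1 = 33/2
  p_2/q_2 = 49/3
  p_3/q_3 = 768/47
  p_4/q_4 = 817/50
q_3 = 47 ≤ 48 < 50 = q_4, so the answer is 768/47.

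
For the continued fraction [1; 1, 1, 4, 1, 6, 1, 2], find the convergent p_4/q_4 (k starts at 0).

17/11

Using pₖ = aₖpₖ₋₁ + pₖ₋₂, qₖ = aₖqₖ₋₁ + qₖ₋₂ (with p₋₁=1, p₋₂=0, q₋₁=0, q₋₂=1):
  k=0: a=1, p=1, q=1
  k=1: a=1, p=2, q=1
  k=2: a=1, p=3, q=2
  k=3: a=4, p=14, q=9
  k=4: a=1, p=17, q=11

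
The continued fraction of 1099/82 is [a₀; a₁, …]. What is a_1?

1099 = 13·82 + 33   →  a_0 = 13
82 = 2·33 + 16   →  a_1 = 2

2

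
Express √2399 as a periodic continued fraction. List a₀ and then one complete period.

a₀ = ⌊√2399⌋ = 48.
With m₀=0, d₀=1 and mₖ₊₁ = dₖaₖ − mₖ, dₖ₊₁ = (n − mₖ₊₁²)/dₖ, aₖ₊₁ = ⌊(a₀+mₖ₊₁)/dₖ₊₁⌋:
  k=1: m=48, d=95, a=1
  k=2: m=47, d=2, a=47
  k=3: m=47, d=95, a=1
  k=4: m=48, d=1, a=96
d=1 and a=2a₀=96 at k=4, so the next step gives (m, d) = (48, 95) again — its k=1 value — and the period has length 4.

[48; 1, 47, 1, 96]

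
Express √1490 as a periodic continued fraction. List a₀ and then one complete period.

a₀ = ⌊√1490⌋ = 38.
With m₀=0, d₀=1 and mₖ₊₁ = dₖaₖ − mₖ, dₖ₊₁ = (n − mₖ₊₁²)/dₖ, aₖ₊₁ = ⌊(a₀+mₖ₊₁)/dₖ₊₁⌋:
  k=1: m=38, d=46, a=1
  k=2: m=8, d=31, a=1
  k=3: m=23, d=31, a=1
  k=4: m=8, d=46, a=1
  k=5: m=38, d=1, a=76
d=1 and a=2a₀=76 at k=5, so the next step gives (m, d) = (38, 46) again — its k=1 value — and the period has length 5.

[38; 1, 1, 1, 1, 76]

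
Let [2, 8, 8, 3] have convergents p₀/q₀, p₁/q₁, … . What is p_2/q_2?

138/65

Using pₖ = aₖpₖ₋₁ + pₖ₋₂, qₖ = aₖqₖ₋₁ + qₖ₋₂ (with p₋₁=1, p₋₂=0, q₋₁=0, q₋₂=1):
  k=0: a=2, p=2, q=1
  k=1: a=8, p=17, q=8
  k=2: a=8, p=138, q=65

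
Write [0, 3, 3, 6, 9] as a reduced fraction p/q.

Using pₖ = aₖpₖ₋₁ + pₖ₋₂ and qₖ = aₖqₖ₋₁ + qₖ₋₂:
  k=0: a=0, p=0, q=1
  k=1: a=3, p=1, q=3
  k=2: a=3, p=3, q=10
  k=3: a=6, p=19, q=63
  k=4: a=9, p=174, q=577

174/577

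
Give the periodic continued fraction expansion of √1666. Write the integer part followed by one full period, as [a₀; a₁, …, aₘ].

[40; 1, 4, 2, 4, 1, 80]

a₀ = ⌊√1666⌋ = 40.
With m₀=0, d₀=1 and mₖ₊₁ = dₖaₖ − mₖ, dₖ₊₁ = (n − mₖ₊₁²)/dₖ, aₖ₊₁ = ⌊(a₀+mₖ₊₁)/dₖ₊₁⌋:
  k=1: m=40, d=66, a=1
  k=2: m=26, d=15, a=4
  k=3: m=34, d=34, a=2
  k=4: m=34, d=15, a=4
  k=5: m=26, d=66, a=1
  k=6: m=40, d=1, a=80
d=1 and a=2a₀=80 at k=6, so the next step gives (m, d) = (40, 66) again — its k=1 value — and the period has length 6.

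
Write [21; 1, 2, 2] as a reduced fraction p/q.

Fold from the inside: start with 2/1.
  2 + 1/2 = 5/2
  1 + 2/5 = 7/5
  21 + 5/7 = 152/7

152/7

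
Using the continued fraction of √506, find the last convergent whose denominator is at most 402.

4049/180

√506 = [22; 2, 44, …] (period length 2).
Convergents:
  p_0/q_0 = 22/1
  p_1/q_1 = 45/2
  p_2/q_2 = 2002/89
  p_3/q_3 = 4049/180
  p_4/q_4 = 180158/8009
q_3 = 180 ≤ 402 < 8009 = q_4, so the answer is 4049/180.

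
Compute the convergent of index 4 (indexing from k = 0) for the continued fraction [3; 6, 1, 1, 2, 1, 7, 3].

104/33

Using pₖ = aₖpₖ₋₁ + pₖ₋₂, qₖ = aₖqₖ₋₁ + qₖ₋₂ (with p₋₁=1, p₋₂=0, q₋₁=0, q₋₂=1):
  k=0: a=3, p=3, q=1
  k=1: a=6, p=19, q=6
  k=2: a=1, p=22, q=7
  k=3: a=1, p=41, q=13
  k=4: a=2, p=104, q=33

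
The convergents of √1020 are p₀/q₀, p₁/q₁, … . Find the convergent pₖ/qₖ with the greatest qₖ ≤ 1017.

32161/1007

√1020 = [31; 1, 14, 1, 62, …] (period length 4).
Convergents:
  p_0/q_0 = 31/1
  p_1/q_1 = 32/1
  p_2/q_2 = 479/15
  p_3/q_3 = 511/16
  p_4/q_4 = 32161/1007
  p_5/q_5 = 32672/1023
q_4 = 1007 ≤ 1017 < 1023 = q_5, so the answer is 32161/1007.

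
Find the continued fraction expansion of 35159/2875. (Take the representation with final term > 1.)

35159 = 12·2875 + 659
2875 = 4·659 + 239
659 = 2·239 + 181
239 = 1·181 + 58
181 = 3·58 + 7
58 = 8·7 + 2
7 = 3·2 + 1
2 = 2·1 + 0  (stop)
So 35159/2875 = [12; 4, 2, 1, 3, 8, 3, 2].

[12; 4, 2, 1, 3, 8, 3, 2]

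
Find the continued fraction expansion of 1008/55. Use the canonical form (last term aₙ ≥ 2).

[18; 3, 18]

1008 = 18*55 + 18
55 = 3*18 + 1
18 = 18*1 + 0  (stop)
So 1008/55 = [18; 3, 18].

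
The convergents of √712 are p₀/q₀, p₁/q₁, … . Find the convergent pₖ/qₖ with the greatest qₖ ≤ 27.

507/19

√712 = [26; 1, 2, 6, 2, 1, 52, …] (period length 6).
Convergents:
  p_0/q_0 = 26/1
  p_1/q_1 = 27/1
  p_2/q_2 = 80/3
  p_3/q_3 = 507/19
  p_4/q_4 = 1094/41
q_3 = 19 ≤ 27 < 41 = q_4, so the answer is 507/19.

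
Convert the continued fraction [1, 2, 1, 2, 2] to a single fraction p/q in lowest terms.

Using pₖ = aₖpₖ₋₁ + pₖ₋₂ and qₖ = aₖqₖ₋₁ + qₖ₋₂:
  k=0: a=1, p=1, q=1
  k=1: a=2, p=3, q=2
  k=2: a=1, p=4, q=3
  k=3: a=2, p=11, q=8
  k=4: a=2, p=26, q=19

26/19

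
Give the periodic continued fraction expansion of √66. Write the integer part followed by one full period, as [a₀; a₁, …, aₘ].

a₀ = ⌊√66⌋ = 8.
With m₀=0, d₀=1 and mₖ₊₁ = dₖaₖ − mₖ, dₖ₊₁ = (n − mₖ₊₁²)/dₖ, aₖ₊₁ = ⌊(a₀+mₖ₊₁)/dₖ₊₁⌋:
  k=1: m=8, d=2, a=8
  k=2: m=8, d=1, a=16
d=1 and a=2a₀=16 at k=2, so the next step gives (m, d) = (8, 2) again — its k=1 value — and the period has length 2.

[8; 8, 16]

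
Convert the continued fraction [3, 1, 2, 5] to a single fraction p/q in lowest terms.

59/16

Using pₖ = aₖpₖ₋₁ + pₖ₋₂ and qₖ = aₖqₖ₋₁ + qₖ₋₂:
  k=0: a=3, p=3, q=1
  k=1: a=1, p=4, q=1
  k=2: a=2, p=11, q=3
  k=3: a=5, p=59, q=16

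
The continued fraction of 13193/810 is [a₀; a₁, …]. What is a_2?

13193 = 16·810 + 233   →  a_0 = 16
810 = 3·233 + 111   →  a_1 = 3
233 = 2·111 + 11   →  a_2 = 2

2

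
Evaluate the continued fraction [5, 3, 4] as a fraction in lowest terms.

Fold from the inside: start with 4/1.
  3 + 1/4 = 13/4
  5 + 4/13 = 69/13

69/13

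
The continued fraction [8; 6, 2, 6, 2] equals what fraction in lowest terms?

1476/181

Using pₖ = aₖpₖ₋₁ + pₖ₋₂ and qₖ = aₖqₖ₋₁ + qₖ₋₂:
  k=0: a=8, p=8, q=1
  k=1: a=6, p=49, q=6
  k=2: a=2, p=106, q=13
  k=3: a=6, p=685, q=84
  k=4: a=2, p=1476, q=181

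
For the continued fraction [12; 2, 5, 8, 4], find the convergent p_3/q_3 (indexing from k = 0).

1121/90

Using pₖ = aₖpₖ₋₁ + pₖ₋₂, qₖ = aₖqₖ₋₁ + qₖ₋₂ (with p₋₁=1, p₋₂=0, q₋₁=0, q₋₂=1):
  k=0: a=12, p=12, q=1
  k=1: a=2, p=25, q=2
  k=2: a=5, p=137, q=11
  k=3: a=8, p=1121, q=90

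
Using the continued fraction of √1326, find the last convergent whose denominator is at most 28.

437/12

√1326 = [36; 2, 2, 2, 2, 2, 72, …] (period length 6).
Convergents:
  p_0/q_0 = 36/1
  p_1/q_1 = 73/2
  p_2/q_2 = 182/5
  p_3/q_3 = 437/12
  p_4/q_4 = 1056/29
q_3 = 12 ≤ 28 < 29 = q_4, so the answer is 437/12.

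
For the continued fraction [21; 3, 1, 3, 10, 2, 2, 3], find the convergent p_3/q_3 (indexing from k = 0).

319/15

Using pₖ = aₖpₖ₋₁ + pₖ₋₂, qₖ = aₖqₖ₋₁ + qₖ₋₂ (with p₋₁=1, p₋₂=0, q₋₁=0, q₋₂=1):
  k=0: a=21, p=21, q=1
  k=1: a=3, p=64, q=3
  k=2: a=1, p=85, q=4
  k=3: a=3, p=319, q=15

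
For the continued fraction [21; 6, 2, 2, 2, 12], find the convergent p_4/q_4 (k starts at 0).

1629/77

Using pₖ = aₖpₖ₋₁ + pₖ₋₂, qₖ = aₖqₖ₋₁ + qₖ₋₂ (with p₋₁=1, p₋₂=0, q₋₁=0, q₋₂=1):
  k=0: a=21, p=21, q=1
  k=1: a=6, p=127, q=6
  k=2: a=2, p=275, q=13
  k=3: a=2, p=677, q=32
  k=4: a=2, p=1629, q=77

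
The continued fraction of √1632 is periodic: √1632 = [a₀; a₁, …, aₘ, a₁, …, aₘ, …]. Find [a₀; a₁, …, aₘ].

a₀ = ⌊√1632⌋ = 40.
With m₀=0, d₀=1 and mₖ₊₁ = dₖaₖ − mₖ, dₖ₊₁ = (n − mₖ₊₁²)/dₖ, aₖ₊₁ = ⌊(a₀+mₖ₊₁)/dₖ₊₁⌋:
  k=1: m=40, d=32, a=2
  k=2: m=24, d=33, a=1
  k=3: m=9, d=47, a=1
  k=4: m=38, d=4, a=19
  k=5: m=38, d=47, a=1
  k=6: m=9, d=33, a=1
  k=7: m=24, d=32, a=2
  k=8: m=40, d=1, a=80
d=1 and a=2a₀=80 at k=8, so the next step gives (m, d) = (40, 32) again — its k=1 value — and the period has length 8.

[40; 2, 1, 1, 19, 1, 1, 2, 80]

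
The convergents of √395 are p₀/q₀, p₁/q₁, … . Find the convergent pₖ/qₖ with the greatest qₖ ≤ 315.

6181/311

√395 = [19; 1, 6, 1, 38, …] (period length 4).
Convergents:
  p_0/q_0 = 19/1
  p_1/q_1 = 20/1
  p_2/q_2 = 139/7
  p_3/q_3 = 159/8
  p_4/q_4 = 6181/311
  p_5/q_5 = 6340/319
q_4 = 311 ≤ 315 < 319 = q_5, so the answer is 6181/311.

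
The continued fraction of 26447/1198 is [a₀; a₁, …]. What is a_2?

6

26447 = 22·1198 + 91   →  a_0 = 22
1198 = 13·91 + 15   →  a_1 = 13
91 = 6·15 + 1   →  a_2 = 6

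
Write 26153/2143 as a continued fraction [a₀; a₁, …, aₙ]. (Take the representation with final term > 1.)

[12; 4, 1, 9, 2, 2, 8]

26153 = 12*2143 + 437
2143 = 4*437 + 395
437 = 1*395 + 42
395 = 9*42 + 17
42 = 2*17 + 8
17 = 2*8 + 1
8 = 8*1 + 0  (stop)
So 26153/2143 = [12; 4, 1, 9, 2, 2, 8].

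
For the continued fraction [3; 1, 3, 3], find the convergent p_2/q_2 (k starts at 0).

Using pₖ = aₖpₖ₋₁ + pₖ₋₂, qₖ = aₖqₖ₋₁ + qₖ₋₂ (with p₋₁=1, p₋₂=0, q₋₁=0, q₋₂=1):
  k=0: a=3, p=3, q=1
  k=1: a=1, p=4, q=1
  k=2: a=3, p=15, q=4

15/4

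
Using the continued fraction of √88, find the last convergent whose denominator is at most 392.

√88 = [9; 2, 1, 1, 1, 2, 18, …] (period length 6).
Convergents:
  p_0/q_0 = 9/1
  p_1/q_1 = 19/2
  p_2/q_2 = 28/3
  p_3/q_3 = 47/5
  p_4/q_4 = 75/8
  p_5/q_5 = 197/21
  p_6/q_6 = 3621/386
  p_7/q_7 = 7439/793
q_6 = 386 ≤ 392 < 793 = q_7, so the answer is 3621/386.

3621/386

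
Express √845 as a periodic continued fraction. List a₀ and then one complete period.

a₀ = ⌊√845⌋ = 29.
With m₀=0, d₀=1 and mₖ₊₁ = dₖaₖ − mₖ, dₖ₊₁ = (n − mₖ₊₁²)/dₖ, aₖ₊₁ = ⌊(a₀+mₖ₊₁)/dₖ₊₁⌋:
  k=1: m=29, d=4, a=14
  k=2: m=27, d=29, a=1
  k=3: m=2, d=29, a=1
  k=4: m=27, d=4, a=14
  k=5: m=29, d=1, a=58
d=1 and a=2a₀=58 at k=5, so the next step gives (m, d) = (29, 4) again — its k=1 value — and the period has length 5.

[29; 14, 1, 1, 14, 58]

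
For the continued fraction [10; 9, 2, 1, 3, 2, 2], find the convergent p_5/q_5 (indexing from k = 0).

2365/234

Using pₖ = aₖpₖ₋₁ + pₖ₋₂, qₖ = aₖqₖ₋₁ + qₖ₋₂ (with p₋₁=1, p₋₂=0, q₋₁=0, q₋₂=1):
  k=0: a=10, p=10, q=1
  k=1: a=9, p=91, q=9
  k=2: a=2, p=192, q=19
  k=3: a=1, p=283, q=28
  k=4: a=3, p=1041, q=103
  k=5: a=2, p=2365, q=234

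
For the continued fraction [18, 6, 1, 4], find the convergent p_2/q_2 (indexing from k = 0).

Using pₖ = aₖpₖ₋₁ + pₖ₋₂, qₖ = aₖqₖ₋₁ + qₖ₋₂ (with p₋₁=1, p₋₂=0, q₋₁=0, q₋₂=1):
  k=0: a=18, p=18, q=1
  k=1: a=6, p=109, q=6
  k=2: a=1, p=127, q=7

127/7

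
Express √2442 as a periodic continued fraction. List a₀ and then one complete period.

[49; 2, 2, 2, 98]

a₀ = ⌊√2442⌋ = 49.
With m₀=0, d₀=1 and mₖ₊₁ = dₖaₖ − mₖ, dₖ₊₁ = (n − mₖ₊₁²)/dₖ, aₖ₊₁ = ⌊(a₀+mₖ₊₁)/dₖ₊₁⌋:
  k=1: m=49, d=41, a=2
  k=2: m=33, d=33, a=2
  k=3: m=33, d=41, a=2
  k=4: m=49, d=1, a=98
d=1 and a=2a₀=98 at k=4, so the next step gives (m, d) = (49, 41) again — its k=1 value — and the period has length 4.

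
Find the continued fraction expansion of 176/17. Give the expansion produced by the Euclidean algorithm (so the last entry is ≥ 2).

[10; 2, 1, 5]

176 = 10×17 + 6
17 = 2×6 + 5
6 = 1×5 + 1
5 = 5×1 + 0  (stop)
So 176/17 = [10; 2, 1, 5].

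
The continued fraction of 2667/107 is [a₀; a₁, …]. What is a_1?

2667 = 24·107 + 99   →  a_0 = 24
107 = 1·99 + 8   →  a_1 = 1

1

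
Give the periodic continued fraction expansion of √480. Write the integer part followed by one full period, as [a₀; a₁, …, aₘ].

a₀ = ⌊√480⌋ = 21.

[21; 1, 9, 1, 42]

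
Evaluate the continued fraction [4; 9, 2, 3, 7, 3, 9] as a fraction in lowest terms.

Fold from the inside: start with 9/1.
  3 + 1/9 = 28/9
  7 + 9/28 = 205/28
  3 + 28/205 = 643/205
  2 + 205/643 = 1491/643
  9 + 643/1491 = 14062/1491
  4 + 1491/14062 = 57739/14062

57739/14062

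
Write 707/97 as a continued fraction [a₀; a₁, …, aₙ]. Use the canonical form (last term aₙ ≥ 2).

[7; 3, 2, 6, 2]

707 = 7*97 + 28
97 = 3*28 + 13
28 = 2*13 + 2
13 = 6*2 + 1
2 = 2*1 + 0  (stop)
So 707/97 = [7; 3, 2, 6, 2].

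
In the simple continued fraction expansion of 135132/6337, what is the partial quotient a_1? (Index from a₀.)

135132 = 21·6337 + 2055   →  a_0 = 21
6337 = 3·2055 + 172   →  a_1 = 3

3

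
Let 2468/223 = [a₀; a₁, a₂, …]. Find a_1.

2468 = 11·223 + 15   →  a_0 = 11
223 = 14·15 + 13   →  a_1 = 14

14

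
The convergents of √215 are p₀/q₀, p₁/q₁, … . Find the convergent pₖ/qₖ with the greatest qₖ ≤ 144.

√215 = [14; 1, 1, 1, 28, …] (period length 4).
Convergents:
  p_0/q_0 = 14/1
  p_1/q_1 = 15/1
  p_2/q_2 = 29/2
  p_3/q_3 = 44/3
  p_4/q_4 = 1261/86
  p_5/q_5 = 1305/89
  p_6/q_6 = 2566/175
q_5 = 89 ≤ 144 < 175 = q_6, so the answer is 1305/89.

1305/89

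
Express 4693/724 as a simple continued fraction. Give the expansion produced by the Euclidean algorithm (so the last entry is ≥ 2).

4693 = 6·724 + 349
724 = 2·349 + 26
349 = 13·26 + 11
26 = 2·11 + 4
11 = 2·4 + 3
4 = 1·3 + 1
3 = 3·1 + 0  (stop)
So 4693/724 = [6; 2, 13, 2, 2, 1, 3].

[6; 2, 13, 2, 2, 1, 3]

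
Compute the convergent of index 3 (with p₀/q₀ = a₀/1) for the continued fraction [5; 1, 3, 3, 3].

Using pₖ = aₖpₖ₋₁ + pₖ₋₂, qₖ = aₖqₖ₋₁ + qₖ₋₂ (with p₋₁=1, p₋₂=0, q₋₁=0, q₋₂=1):
  k=0: a=5, p=5, q=1
  k=1: a=1, p=6, q=1
  k=2: a=3, p=23, q=4
  k=3: a=3, p=75, q=13

75/13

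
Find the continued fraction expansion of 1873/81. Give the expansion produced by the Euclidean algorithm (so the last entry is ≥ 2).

1873 = 23*81 + 10
81 = 8*10 + 1
10 = 10*1 + 0  (stop)
So 1873/81 = [23; 8, 10].

[23; 8, 10]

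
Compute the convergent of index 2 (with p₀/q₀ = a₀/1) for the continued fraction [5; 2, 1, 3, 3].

16/3

Using pₖ = aₖpₖ₋₁ + pₖ₋₂, qₖ = aₖqₖ₋₁ + qₖ₋₂ (with p₋₁=1, p₋₂=0, q₋₁=0, q₋₂=1):
  k=0: a=5, p=5, q=1
  k=1: a=2, p=11, q=2
  k=2: a=1, p=16, q=3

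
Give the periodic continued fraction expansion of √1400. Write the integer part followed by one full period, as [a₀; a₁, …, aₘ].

a₀ = ⌊√1400⌋ = 37.
With m₀=0, d₀=1 and mₖ₊₁ = dₖaₖ − mₖ, dₖ₊₁ = (n − mₖ₊₁²)/dₖ, aₖ₊₁ = ⌊(a₀+mₖ₊₁)/dₖ₊₁⌋:
  k=1: m=37, d=31, a=2
  k=2: m=25, d=25, a=2
  k=3: m=25, d=31, a=2
  k=4: m=37, d=1, a=74
d=1 and a=2a₀=74 at k=4, so the next step gives (m, d) = (37, 31) again — its k=1 value — and the period has length 4.

[37; 2, 2, 2, 74]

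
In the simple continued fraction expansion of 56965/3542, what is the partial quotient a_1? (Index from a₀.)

56965 = 16·3542 + 293   →  a_0 = 16
3542 = 12·293 + 26   →  a_1 = 12

12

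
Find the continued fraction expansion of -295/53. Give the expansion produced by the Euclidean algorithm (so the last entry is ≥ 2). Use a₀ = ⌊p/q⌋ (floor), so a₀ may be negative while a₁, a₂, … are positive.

-295 = -6·53 + 23
53 = 2·23 + 7
23 = 3·7 + 2
7 = 3·2 + 1
2 = 2·1 + 0  (stop)
So -295/53 = [-6; 2, 3, 3, 2].

[-6; 2, 3, 3, 2]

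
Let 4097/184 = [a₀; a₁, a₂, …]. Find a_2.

1

4097 = 22·184 + 49   →  a_0 = 22
184 = 3·49 + 37   →  a_1 = 3
49 = 1·37 + 12   →  a_2 = 1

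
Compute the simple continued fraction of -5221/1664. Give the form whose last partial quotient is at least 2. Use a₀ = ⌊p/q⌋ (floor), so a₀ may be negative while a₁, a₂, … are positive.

-5221 = -4·1664 + 1435
1664 = 1·1435 + 229
1435 = 6·229 + 61
229 = 3·61 + 46
61 = 1·46 + 15
46 = 3·15 + 1
15 = 15·1 + 0  (stop)
So -5221/1664 = [-4; 1, 6, 3, 1, 3, 15].

[-4; 1, 6, 3, 1, 3, 15]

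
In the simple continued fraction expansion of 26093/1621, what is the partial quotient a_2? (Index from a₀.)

3

26093 = 16·1621 + 157   →  a_0 = 16
1621 = 10·157 + 51   →  a_1 = 10
157 = 3·51 + 4   →  a_2 = 3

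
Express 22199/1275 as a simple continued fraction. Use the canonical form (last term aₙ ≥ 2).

22199 = 17·1275 + 524
1275 = 2·524 + 227
524 = 2·227 + 70
227 = 3·70 + 17
70 = 4·17 + 2
17 = 8·2 + 1
2 = 2·1 + 0  (stop)
So 22199/1275 = [17; 2, 2, 3, 4, 8, 2].

[17; 2, 2, 3, 4, 8, 2]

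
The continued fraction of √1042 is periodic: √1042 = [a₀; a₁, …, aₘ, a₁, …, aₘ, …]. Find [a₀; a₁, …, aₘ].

[32; 3, 1, 1, 3, 64]

a₀ = ⌊√1042⌋ = 32.
With m₀=0, d₀=1 and mₖ₊₁ = dₖaₖ − mₖ, dₖ₊₁ = (n − mₖ₊₁²)/dₖ, aₖ₊₁ = ⌊(a₀+mₖ₊₁)/dₖ₊₁⌋:
  k=1: m=32, d=18, a=3
  k=2: m=22, d=31, a=1
  k=3: m=9, d=31, a=1
  k=4: m=22, d=18, a=3
  k=5: m=32, d=1, a=64
d=1 and a=2a₀=64 at k=5, so the next step gives (m, d) = (32, 18) again — its k=1 value — and the period has length 5.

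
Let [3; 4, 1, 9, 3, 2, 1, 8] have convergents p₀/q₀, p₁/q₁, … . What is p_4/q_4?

487/152

Using pₖ = aₖpₖ₋₁ + pₖ₋₂, qₖ = aₖqₖ₋₁ + qₖ₋₂ (with p₋₁=1, p₋₂=0, q₋₁=0, q₋₂=1):
  k=0: a=3, p=3, q=1
  k=1: a=4, p=13, q=4
  k=2: a=1, p=16, q=5
  k=3: a=9, p=157, q=49
  k=4: a=3, p=487, q=152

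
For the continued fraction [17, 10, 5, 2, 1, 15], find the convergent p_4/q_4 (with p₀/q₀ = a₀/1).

Using pₖ = aₖpₖ₋₁ + pₖ₋₂, qₖ = aₖqₖ₋₁ + qₖ₋₂ (with p₋₁=1, p₋₂=0, q₋₁=0, q₋₂=1):
  k=0: a=17, p=17, q=1
  k=1: a=10, p=171, q=10
  k=2: a=5, p=872, q=51
  k=3: a=2, p=1915, q=112
  k=4: a=1, p=2787, q=163

2787/163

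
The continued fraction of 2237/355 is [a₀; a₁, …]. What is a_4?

2237 = 6·355 + 107   →  a_0 = 6
355 = 3·107 + 34   →  a_1 = 3
107 = 3·34 + 5   →  a_2 = 3
34 = 6·5 + 4   →  a_3 = 6
5 = 1·4 + 1   →  a_4 = 1

1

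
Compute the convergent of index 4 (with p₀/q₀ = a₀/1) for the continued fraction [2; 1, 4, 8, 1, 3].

129/46

Using pₖ = aₖpₖ₋₁ + pₖ₋₂, qₖ = aₖqₖ₋₁ + qₖ₋₂ (with p₋₁=1, p₋₂=0, q₋₁=0, q₋₂=1):
  k=0: a=2, p=2, q=1
  k=1: a=1, p=3, q=1
  k=2: a=4, p=14, q=5
  k=3: a=8, p=115, q=41
  k=4: a=1, p=129, q=46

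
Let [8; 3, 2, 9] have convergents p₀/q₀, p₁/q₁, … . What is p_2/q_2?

Using pₖ = aₖpₖ₋₁ + pₖ₋₂, qₖ = aₖqₖ₋₁ + qₖ₋₂ (with p₋₁=1, p₋₂=0, q₋₁=0, q₋₂=1):
  k=0: a=8, p=8, q=1
  k=1: a=3, p=25, q=3
  k=2: a=2, p=58, q=7

58/7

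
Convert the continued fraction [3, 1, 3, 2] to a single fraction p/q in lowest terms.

Fold from the inside: start with 2/1.
  3 + 1/2 = 7/2
  1 + 2/7 = 9/7
  3 + 7/9 = 34/9

34/9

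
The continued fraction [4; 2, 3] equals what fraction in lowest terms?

Fold from the inside: start with 3/1.
  2 + 1/3 = 7/3
  4 + 3/7 = 31/7

31/7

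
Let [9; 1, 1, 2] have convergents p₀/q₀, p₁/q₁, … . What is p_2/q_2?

Using pₖ = aₖpₖ₋₁ + pₖ₋₂, qₖ = aₖqₖ₋₁ + qₖ₋₂ (with p₋₁=1, p₋₂=0, q₋₁=0, q₋₂=1):
  k=0: a=9, p=9, q=1
  k=1: a=1, p=10, q=1
  k=2: a=1, p=19, q=2

19/2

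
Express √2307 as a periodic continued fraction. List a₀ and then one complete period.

[48; 32, 96]

a₀ = ⌊√2307⌋ = 48.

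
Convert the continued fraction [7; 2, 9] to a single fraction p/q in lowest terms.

Fold from the inside: start with 9/1.
  2 + 1/9 = 19/9
  7 + 9/19 = 142/19

142/19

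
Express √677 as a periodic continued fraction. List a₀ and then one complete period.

a₀ = ⌊√677⌋ = 26.
With m₀=0, d₀=1 and mₖ₊₁ = dₖaₖ − mₖ, dₖ₊₁ = (n − mₖ₊₁²)/dₖ, aₖ₊₁ = ⌊(a₀+mₖ₊₁)/dₖ₊₁⌋:
  k=1: m=26, d=1, a=52
d=1 and a=2a₀=52 at k=1, so the next step gives (m, d) = (26, 1) again — its k=1 value — and the period has length 1.

[26; 52]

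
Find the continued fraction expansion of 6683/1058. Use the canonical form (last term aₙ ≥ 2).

6683 = 6*1058 + 335
1058 = 3*335 + 53
335 = 6*53 + 17
53 = 3*17 + 2
17 = 8*2 + 1
2 = 2*1 + 0  (stop)
So 6683/1058 = [6; 3, 6, 3, 8, 2].

[6; 3, 6, 3, 8, 2]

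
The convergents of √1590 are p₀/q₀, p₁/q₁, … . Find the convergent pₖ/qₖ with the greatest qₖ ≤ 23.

√1590 = [39; 1, 6, 1, 78, …] (period length 4).
Convergents:
  p_0/q_0 = 39/1
  p_1/q_1 = 40/1
  p_2/q_2 = 279/7
  p_3/q_3 = 319/8
  p_4/q_4 = 25161/631
q_3 = 8 ≤ 23 < 631 = q_4, so the answer is 319/8.

319/8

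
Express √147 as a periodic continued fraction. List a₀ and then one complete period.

a₀ = ⌊√147⌋ = 12.

[12; 8, 24]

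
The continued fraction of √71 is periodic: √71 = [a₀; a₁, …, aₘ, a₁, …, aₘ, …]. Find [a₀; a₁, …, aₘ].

[8; 2, 2, 1, 7, 1, 2, 2, 16]

a₀ = ⌊√71⌋ = 8.
With m₀=0, d₀=1 and mₖ₊₁ = dₖaₖ − mₖ, dₖ₊₁ = (n − mₖ₊₁²)/dₖ, aₖ₊₁ = ⌊(a₀+mₖ₊₁)/dₖ₊₁⌋:
  k=1: m=8, d=7, a=2
  k=2: m=6, d=5, a=2
  k=3: m=4, d=11, a=1
  k=4: m=7, d=2, a=7
  k=5: m=7, d=11, a=1
  k=6: m=4, d=5, a=2
  k=7: m=6, d=7, a=2
  k=8: m=8, d=1, a=16
d=1 and a=2a₀=16 at k=8, so the next step gives (m, d) = (8, 7) again — its k=1 value — and the period has length 8.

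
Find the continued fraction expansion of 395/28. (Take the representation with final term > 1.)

395 = 14*28 + 3
28 = 9*3 + 1
3 = 3*1 + 0  (stop)
So 395/28 = [14; 9, 3].

[14; 9, 3]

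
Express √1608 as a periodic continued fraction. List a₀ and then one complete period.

a₀ = ⌊√1608⌋ = 40.
With m₀=0, d₀=1 and mₖ₊₁ = dₖaₖ − mₖ, dₖ₊₁ = (n − mₖ₊₁²)/dₖ, aₖ₊₁ = ⌊(a₀+mₖ₊₁)/dₖ₊₁⌋:
  k=1: m=40, d=8, a=10
  k=2: m=40, d=1, a=80
d=1 and a=2a₀=80 at k=2, so the next step gives (m, d) = (40, 8) again — its k=1 value — and the period has length 2.

[40; 10, 80]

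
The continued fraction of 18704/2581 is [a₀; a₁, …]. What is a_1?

4

18704 = 7·2581 + 637   →  a_0 = 7
2581 = 4·637 + 33   →  a_1 = 4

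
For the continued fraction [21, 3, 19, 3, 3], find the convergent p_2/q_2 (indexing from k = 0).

1237/58

Using pₖ = aₖpₖ₋₁ + pₖ₋₂, qₖ = aₖqₖ₋₁ + qₖ₋₂ (with p₋₁=1, p₋₂=0, q₋₁=0, q₋₂=1):
  k=0: a=21, p=21, q=1
  k=1: a=3, p=64, q=3
  k=2: a=19, p=1237, q=58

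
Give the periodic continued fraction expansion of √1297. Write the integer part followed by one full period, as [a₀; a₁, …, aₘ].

[36; 72]

a₀ = ⌊√1297⌋ = 36.
With m₀=0, d₀=1 and mₖ₊₁ = dₖaₖ − mₖ, dₖ₊₁ = (n − mₖ₊₁²)/dₖ, aₖ₊₁ = ⌊(a₀+mₖ₊₁)/dₖ₊₁⌋:
  k=1: m=36, d=1, a=72
d=1 and a=2a₀=72 at k=1, so the next step gives (m, d) = (36, 1) again — its k=1 value — and the period has length 1.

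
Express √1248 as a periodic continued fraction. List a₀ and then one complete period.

[35; 3, 17, 3, 70]

a₀ = ⌊√1248⌋ = 35.
With m₀=0, d₀=1 and mₖ₊₁ = dₖaₖ − mₖ, dₖ₊₁ = (n − mₖ₊₁²)/dₖ, aₖ₊₁ = ⌊(a₀+mₖ₊₁)/dₖ₊₁⌋:
  k=1: m=35, d=23, a=3
  k=2: m=34, d=4, a=17
  k=3: m=34, d=23, a=3
  k=4: m=35, d=1, a=70
d=1 and a=2a₀=70 at k=4, so the next step gives (m, d) = (35, 23) again — its k=1 value — and the period has length 4.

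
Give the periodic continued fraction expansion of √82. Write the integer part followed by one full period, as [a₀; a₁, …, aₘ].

[9; 18]

a₀ = ⌊√82⌋ = 9.
With m₀=0, d₀=1 and mₖ₊₁ = dₖaₖ − mₖ, dₖ₊₁ = (n − mₖ₊₁²)/dₖ, aₖ₊₁ = ⌊(a₀+mₖ₊₁)/dₖ₊₁⌋:
  k=1: m=9, d=1, a=18
d=1 and a=2a₀=18 at k=1, so the next step gives (m, d) = (9, 1) again — its k=1 value — and the period has length 1.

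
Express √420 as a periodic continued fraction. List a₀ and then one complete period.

[20; 2, 40]

a₀ = ⌊√420⌋ = 20.
With m₀=0, d₀=1 and mₖ₊₁ = dₖaₖ − mₖ, dₖ₊₁ = (n − mₖ₊₁²)/dₖ, aₖ₊₁ = ⌊(a₀+mₖ₊₁)/dₖ₊₁⌋:
  k=1: m=20, d=20, a=2
  k=2: m=20, d=1, a=40
d=1 and a=2a₀=40 at k=2, so the next step gives (m, d) = (20, 20) again — its k=1 value — and the period has length 2.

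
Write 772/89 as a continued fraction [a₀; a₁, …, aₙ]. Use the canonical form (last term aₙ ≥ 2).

772 = 8·89 + 60
89 = 1·60 + 29
60 = 2·29 + 2
29 = 14·2 + 1
2 = 2·1 + 0  (stop)
So 772/89 = [8; 1, 2, 14, 2].

[8; 1, 2, 14, 2]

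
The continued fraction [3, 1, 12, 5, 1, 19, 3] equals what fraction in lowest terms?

18757/4780

Using pₖ = aₖpₖ₋₁ + pₖ₋₂ and qₖ = aₖqₖ₋₁ + qₖ₋₂:
  k=0: a=3, p=3, q=1
  k=1: a=1, p=4, q=1
  k=2: a=12, p=51, q=13
  k=3: a=5, p=259, q=66
  k=4: a=1, p=310, q=79
  k=5: a=19, p=6149, q=1567
  k=6: a=3, p=18757, q=4780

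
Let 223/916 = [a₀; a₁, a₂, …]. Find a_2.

9

223 = 0·916 + 223   →  a_0 = 0
916 = 4·223 + 24   →  a_1 = 4
223 = 9·24 + 7   →  a_2 = 9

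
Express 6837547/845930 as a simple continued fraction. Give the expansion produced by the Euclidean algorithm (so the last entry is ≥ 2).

[8; 12, 15, 11, 7, 14, 1, 3]

6837547 = 8×845930 + 70107
845930 = 12×70107 + 4646
70107 = 15×4646 + 417
4646 = 11×417 + 59
417 = 7×59 + 4
59 = 14×4 + 3
4 = 1×3 + 1
3 = 3×1 + 0  (stop)
So 6837547/845930 = [8; 12, 15, 11, 7, 14, 1, 3].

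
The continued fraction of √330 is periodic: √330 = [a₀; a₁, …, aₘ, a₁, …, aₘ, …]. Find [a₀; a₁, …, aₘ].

[18; 6, 36]

a₀ = ⌊√330⌋ = 18.
With m₀=0, d₀=1 and mₖ₊₁ = dₖaₖ − mₖ, dₖ₊₁ = (n − mₖ₊₁²)/dₖ, aₖ₊₁ = ⌊(a₀+mₖ₊₁)/dₖ₊₁⌋:
  k=1: m=18, d=6, a=6
  k=2: m=18, d=1, a=36
d=1 and a=2a₀=36 at k=2, so the next step gives (m, d) = (18, 6) again — its k=1 value — and the period has length 2.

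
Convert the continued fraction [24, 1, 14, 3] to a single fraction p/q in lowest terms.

Fold from the inside: start with 3/1.
  14 + 1/3 = 43/3
  1 + 3/43 = 46/43
  24 + 43/46 = 1147/46

1147/46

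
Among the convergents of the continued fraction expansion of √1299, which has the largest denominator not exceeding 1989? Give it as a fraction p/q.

62316/1729

√1299 = [36; 24, 72, …] (period length 2).
Convergents:
  p_0/q_0 = 36/1
  p_1/q_1 = 865/24
  p_2/q_2 = 62316/1729
  p_3/q_3 = 1496449/41520
q_2 = 1729 ≤ 1989 < 41520 = q_3, so the answer is 62316/1729.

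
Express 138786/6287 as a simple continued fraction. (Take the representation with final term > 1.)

138786 = 22·6287 + 472
6287 = 13·472 + 151
472 = 3·151 + 19
151 = 7·19 + 18
19 = 1·18 + 1
18 = 18·1 + 0  (stop)
So 138786/6287 = [22; 13, 3, 7, 1, 18].

[22; 13, 3, 7, 1, 18]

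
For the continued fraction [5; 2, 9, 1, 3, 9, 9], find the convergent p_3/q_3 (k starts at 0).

115/21

Using pₖ = aₖpₖ₋₁ + pₖ₋₂, qₖ = aₖqₖ₋₁ + qₖ₋₂ (with p₋₁=1, p₋₂=0, q₋₁=0, q₋₂=1):
  k=0: a=5, p=5, q=1
  k=1: a=2, p=11, q=2
  k=2: a=9, p=104, q=19
  k=3: a=1, p=115, q=21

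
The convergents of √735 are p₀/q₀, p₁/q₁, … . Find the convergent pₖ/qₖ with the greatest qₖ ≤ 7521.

119071/4392

√735 = [27; 9, 54, …] (period length 2).
Convergents:
  p_0/q_0 = 27/1
  p_1/q_1 = 244/9
  p_2/q_2 = 13203/487
  p_3/q_3 = 119071/4392
  p_4/q_4 = 6443037/237655
q_3 = 4392 ≤ 7521 < 237655 = q_4, so the answer is 119071/4392.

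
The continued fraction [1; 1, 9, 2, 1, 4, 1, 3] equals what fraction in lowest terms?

Fold from the inside: start with 3/1.
  1 + 1/3 = 4/3
  4 + 3/4 = 19/4
  1 + 4/19 = 23/19
  2 + 19/23 = 65/23
  9 + 23/65 = 608/65
  1 + 65/608 = 673/608
  1 + 608/673 = 1281/673

1281/673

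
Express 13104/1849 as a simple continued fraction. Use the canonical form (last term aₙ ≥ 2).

[7; 11, 2, 15, 1, 1, 2]

13104 = 7*1849 + 161
1849 = 11*161 + 78
161 = 2*78 + 5
78 = 15*5 + 3
5 = 1*3 + 2
3 = 1*2 + 1
2 = 2*1 + 0  (stop)
So 13104/1849 = [7; 11, 2, 15, 1, 1, 2].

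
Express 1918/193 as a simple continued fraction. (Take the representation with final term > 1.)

1918 = 9·193 + 181
193 = 1·181 + 12
181 = 15·12 + 1
12 = 12·1 + 0  (stop)
So 1918/193 = [9; 1, 15, 12].

[9; 1, 15, 12]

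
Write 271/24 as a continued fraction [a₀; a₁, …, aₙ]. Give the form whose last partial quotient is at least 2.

271 = 11·24 + 7
24 = 3·7 + 3
7 = 2·3 + 1
3 = 3·1 + 0  (stop)
So 271/24 = [11; 3, 2, 3].

[11; 3, 2, 3]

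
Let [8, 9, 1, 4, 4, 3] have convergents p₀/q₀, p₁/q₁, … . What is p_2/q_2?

81/10

Using pₖ = aₖpₖ₋₁ + pₖ₋₂, qₖ = aₖqₖ₋₁ + qₖ₋₂ (with p₋₁=1, p₋₂=0, q₋₁=0, q₋₂=1):
  k=0: a=8, p=8, q=1
  k=1: a=9, p=73, q=9
  k=2: a=1, p=81, q=10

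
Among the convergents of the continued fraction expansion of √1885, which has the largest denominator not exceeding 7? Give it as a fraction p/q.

√1885 = [43; 2, 2, 2, 86, …] (period length 4).
Convergents:
  p_0/q_0 = 43/1
  p_1/q_1 = 87/2
  p_2/q_2 = 217/5
  p_3/q_3 = 521/12
q_2 = 5 ≤ 7 < 12 = q_3, so the answer is 217/5.

217/5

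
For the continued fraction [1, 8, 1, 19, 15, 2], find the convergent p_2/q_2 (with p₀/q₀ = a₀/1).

Using pₖ = aₖpₖ₋₁ + pₖ₋₂, qₖ = aₖqₖ₋₁ + qₖ₋₂ (with p₋₁=1, p₋₂=0, q₋₁=0, q₋₂=1):
  k=0: a=1, p=1, q=1
  k=1: a=8, p=9, q=8
  k=2: a=1, p=10, q=9

10/9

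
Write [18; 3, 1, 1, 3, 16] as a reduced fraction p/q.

Using pₖ = aₖpₖ₋₁ + pₖ₋₂ and qₖ = aₖqₖ₋₁ + qₖ₋₂:
  k=0: a=18, p=18, q=1
  k=1: a=3, p=55, q=3
  k=2: a=1, p=73, q=4
  k=3: a=1, p=128, q=7
  k=4: a=3, p=457, q=25
  k=5: a=16, p=7440, q=407

7440/407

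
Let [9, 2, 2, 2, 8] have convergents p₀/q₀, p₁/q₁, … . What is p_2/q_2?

Using pₖ = aₖpₖ₋₁ + pₖ₋₂, qₖ = aₖqₖ₋₁ + qₖ₋₂ (with p₋₁=1, p₋₂=0, q₋₁=0, q₋₂=1):
  k=0: a=9, p=9, q=1
  k=1: a=2, p=19, q=2
  k=2: a=2, p=47, q=5

47/5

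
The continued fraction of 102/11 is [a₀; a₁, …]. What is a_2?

102 = 9·11 + 3   →  a_0 = 9
11 = 3·3 + 2   →  a_1 = 3
3 = 1·2 + 1   →  a_2 = 1

1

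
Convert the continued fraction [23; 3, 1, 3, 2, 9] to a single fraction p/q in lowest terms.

7468/321

Fold from the inside: start with 9/1.
  2 + 1/9 = 19/9
  3 + 9/19 = 66/19
  1 + 19/66 = 85/66
  3 + 66/85 = 321/85
  23 + 85/321 = 7468/321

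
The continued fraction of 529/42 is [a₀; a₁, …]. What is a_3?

529 = 12·42 + 25   →  a_0 = 12
42 = 1·25 + 17   →  a_1 = 1
25 = 1·17 + 8   →  a_2 = 1
17 = 2·8 + 1   →  a_3 = 2

2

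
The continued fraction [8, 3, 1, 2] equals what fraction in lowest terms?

Using pₖ = aₖpₖ₋₁ + pₖ₋₂ and qₖ = aₖqₖ₋₁ + qₖ₋₂:
  k=0: a=8, p=8, q=1
  k=1: a=3, p=25, q=3
  k=2: a=1, p=33, q=4
  k=3: a=2, p=91, q=11

91/11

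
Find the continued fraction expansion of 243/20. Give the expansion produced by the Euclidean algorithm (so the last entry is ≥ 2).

[12; 6, 1, 2]

243 = 12*20 + 3
20 = 6*3 + 2
3 = 1*2 + 1
2 = 2*1 + 0  (stop)
So 243/20 = [12; 6, 1, 2].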